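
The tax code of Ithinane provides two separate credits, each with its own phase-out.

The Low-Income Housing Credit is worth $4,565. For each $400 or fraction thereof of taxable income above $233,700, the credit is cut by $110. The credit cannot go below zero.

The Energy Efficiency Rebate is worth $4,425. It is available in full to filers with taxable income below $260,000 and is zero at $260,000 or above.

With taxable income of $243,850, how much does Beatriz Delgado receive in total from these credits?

$6,130

Low-Income Housing Credit: income exceeds $233,700 by $10,150, which is 26 full-or-partial $400 increments; reduction = 26 × $110 = $2,860, leaving $1,705.
Energy Efficiency Rebate: $243,850 is below the $260,000 cutoff, so the full $4,425 applies.
Total: $1,705 + $4,425 = $6,130.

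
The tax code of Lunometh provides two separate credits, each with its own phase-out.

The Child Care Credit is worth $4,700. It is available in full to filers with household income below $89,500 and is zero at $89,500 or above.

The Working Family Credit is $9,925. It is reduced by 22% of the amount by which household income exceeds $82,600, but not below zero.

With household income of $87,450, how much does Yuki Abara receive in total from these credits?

Child Care Credit: $87,450 is below the $89,500 cutoff, so the full $4,700 applies.
Working Family Credit: 22% of the $4,850 excess over $82,600 is $1,067; credit = $9,925 − $1,067 = $8,858.
Total: $4,700 + $8,858 = $13,558.

$13,558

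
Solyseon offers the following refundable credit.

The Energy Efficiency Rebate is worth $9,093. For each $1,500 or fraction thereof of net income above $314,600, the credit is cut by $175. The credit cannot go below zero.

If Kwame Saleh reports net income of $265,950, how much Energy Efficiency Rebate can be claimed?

$9,093

Energy Efficiency Rebate: $265,950 is at or below the $314,600 threshold, so the full $9,093 applies.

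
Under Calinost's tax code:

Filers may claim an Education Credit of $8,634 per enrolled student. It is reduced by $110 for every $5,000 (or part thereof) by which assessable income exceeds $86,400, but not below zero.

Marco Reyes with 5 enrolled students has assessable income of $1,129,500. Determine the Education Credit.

$20,180

Education Credit: base = 5 × $8,634 = $43,170. income exceeds $86,400 by $1,043,100, which is 209 full-or-partial $5,000 increments; reduction = 209 × $110 = $22,990, leaving $20,180.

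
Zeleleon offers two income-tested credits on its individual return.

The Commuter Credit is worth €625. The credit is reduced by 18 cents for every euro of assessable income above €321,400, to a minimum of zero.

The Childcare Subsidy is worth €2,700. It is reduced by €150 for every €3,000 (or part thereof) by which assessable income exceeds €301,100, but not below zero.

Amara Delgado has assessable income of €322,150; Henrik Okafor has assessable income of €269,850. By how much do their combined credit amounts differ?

Amara (€322,150): Commuter Credit: 18% of the €750 excess over €321,400 is €135; credit = €625 − €135 = €490. Childcare Subsidy: income exceeds €301,100 by €21,050, which is 8 full-or-partial €3,000 increments; reduction = 8 × €150 = €1,200, leaving €1,500. total €490 + €1,500 = €1,990
Henrik (€269,850): Commuter Credit: €269,850 is at or below the €321,400 threshold, so the full €625 applies. Childcare Subsidy: €269,850 is at or below the €301,100 threshold, so the full €2,700 applies. total €625 + €2,700 = €3,325
Difference: |€1,990 − €3,325| = €1,335.

€1,335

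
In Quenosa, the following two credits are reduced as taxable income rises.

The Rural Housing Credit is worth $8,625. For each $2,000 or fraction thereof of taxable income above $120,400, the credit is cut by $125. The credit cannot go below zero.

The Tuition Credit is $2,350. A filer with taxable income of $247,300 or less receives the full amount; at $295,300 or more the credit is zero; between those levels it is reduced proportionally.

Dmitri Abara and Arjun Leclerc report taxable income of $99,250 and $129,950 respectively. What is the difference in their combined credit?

Dmitri ($99,250): Rural Housing Credit: $99,250 is at or below the $120,400 threshold, so the full $8,625 applies. Tuition Credit: $99,250 is at or below the $247,300 threshold, so the full $2,350 applies. total $8,625 + $2,350 = $10,975
Arjun ($129,950): Rural Housing Credit: income exceeds $120,400 by $9,550, which is 5 full-or-partial $2,000 increments; reduction = 5 × $125 = $625, leaving $8,000. Tuition Credit: $129,950 is at or below the $247,300 threshold, so the full $2,350 applies. total $8,000 + $2,350 = $10,350
Difference: |$10,975 − $10,350| = $625.

$625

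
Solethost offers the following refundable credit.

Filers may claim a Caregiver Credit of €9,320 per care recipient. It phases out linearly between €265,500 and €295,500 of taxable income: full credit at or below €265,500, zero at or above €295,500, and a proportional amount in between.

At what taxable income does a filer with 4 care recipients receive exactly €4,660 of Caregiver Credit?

Full credit = 4 × €9,320 = €37,280.
€4,660 is 4,660/37,280 of the full €37,280, so 32,620/37,280 of the €30,000 range has been used: income = €265,500 + €30,000 × 32,620/37,280 = €291,750.

€291,750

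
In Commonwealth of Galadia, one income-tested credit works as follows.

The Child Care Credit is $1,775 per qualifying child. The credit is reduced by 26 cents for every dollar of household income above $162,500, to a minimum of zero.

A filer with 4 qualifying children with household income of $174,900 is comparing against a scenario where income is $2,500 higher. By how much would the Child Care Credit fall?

At $174,900 — base = 4 × $1,775 = $7,100. 26% of the $12,400 excess over $162,500 is $3,224; credit = $7,100 − $3,224 = $3,876.
At $177,400 — base = 4 × $1,775 = $7,100. 26% of the $14,900 excess over $162,500 is $3,874; credit = $7,100 − $3,874 = $3,226.
Lost: $3,876 − $3,226 = $650.

$650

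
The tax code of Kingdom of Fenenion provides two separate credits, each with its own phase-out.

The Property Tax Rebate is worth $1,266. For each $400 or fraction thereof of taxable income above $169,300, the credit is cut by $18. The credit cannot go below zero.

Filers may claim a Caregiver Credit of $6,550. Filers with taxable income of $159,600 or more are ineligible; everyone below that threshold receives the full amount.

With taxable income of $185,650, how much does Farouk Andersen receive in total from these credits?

Property Tax Rebate: income exceeds $169,300 by $16,350, which is 41 full-or-partial $400 increments; reduction = 41 × $18 = $738, leaving $528.
Caregiver Credit: $185,650 meets or exceeds the $159,600 cutoff, so the credit is $0.
Total: $528 + $0 = $528.

$528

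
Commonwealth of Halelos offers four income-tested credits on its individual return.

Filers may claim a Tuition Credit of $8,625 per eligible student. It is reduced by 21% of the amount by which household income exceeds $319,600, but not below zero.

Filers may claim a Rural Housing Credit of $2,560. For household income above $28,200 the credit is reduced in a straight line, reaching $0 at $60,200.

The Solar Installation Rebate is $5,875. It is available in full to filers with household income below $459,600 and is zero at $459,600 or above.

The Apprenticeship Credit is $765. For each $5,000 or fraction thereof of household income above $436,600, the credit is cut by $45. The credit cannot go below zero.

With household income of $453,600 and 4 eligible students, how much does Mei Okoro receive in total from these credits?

Tuition Credit: base = 4 × $8,625 = $34,500. 21% of the $134,000 excess over $319,600 is $28,140; credit = $34,500 − $28,140 = $6,360.
Rural Housing Credit: $453,600 is at or above $60,200, so the credit is $0.
Solar Installation Rebate: $453,600 is below the $459,600 cutoff, so the full $5,875 applies.
Apprenticeship Credit: income exceeds $436,600 by $17,000, which is 4 full-or-partial $5,000 increments; reduction = 4 × $45 = $180, leaving $585.
Total: $6,360 + $0 + $5,875 + $585 = $12,820.

$12,820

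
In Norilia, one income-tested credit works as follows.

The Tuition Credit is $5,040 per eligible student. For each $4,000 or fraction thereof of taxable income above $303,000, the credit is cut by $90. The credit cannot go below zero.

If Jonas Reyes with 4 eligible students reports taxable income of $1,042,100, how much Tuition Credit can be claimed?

Tuition Credit: base = 4 × $5,040 = $20,160. income exceeds $303,000 by $739,100, which is 185 full-or-partial $4,000 increments; reduction = 185 × $90 = $16,650, leaving $3,510.

$3,510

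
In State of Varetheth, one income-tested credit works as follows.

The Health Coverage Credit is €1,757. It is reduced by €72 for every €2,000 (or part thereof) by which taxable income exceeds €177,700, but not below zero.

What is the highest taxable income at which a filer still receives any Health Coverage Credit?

€225,700

After 24 increments the reduction is 24 × €72 = €1,728, leaving €29; one more increment wipes it out. Increment 24 ends at excess 24 × €2,000 = €48,000, so the highest qualifying income is €177,700 + €48,000 = €225,700.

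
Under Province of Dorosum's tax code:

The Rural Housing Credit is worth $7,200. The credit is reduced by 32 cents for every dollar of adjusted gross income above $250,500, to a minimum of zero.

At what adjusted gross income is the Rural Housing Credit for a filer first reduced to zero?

$273,000

The credit falls by 32% of each dollar above $250,500, so it reaches zero when the excess is $7,200 / 32% = $22,500: income = $250,500 + $22,500 = $273,000.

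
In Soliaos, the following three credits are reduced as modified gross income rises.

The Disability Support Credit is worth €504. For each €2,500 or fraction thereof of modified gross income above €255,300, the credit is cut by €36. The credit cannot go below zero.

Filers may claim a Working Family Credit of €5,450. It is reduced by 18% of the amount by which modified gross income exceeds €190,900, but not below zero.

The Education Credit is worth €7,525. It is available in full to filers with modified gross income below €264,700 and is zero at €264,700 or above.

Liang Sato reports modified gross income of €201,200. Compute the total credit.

€11,625

Disability Support Credit: €201,200 is at or below the €255,300 threshold, so the full €504 applies.
Working Family Credit: 18% of the €10,300 excess over €190,900 is €1,854; credit = €5,450 − €1,854 = €3,596.
Education Credit: €201,200 is below the €264,700 cutoff, so the full €7,525 applies.
Total: €504 + €3,596 + €7,525 = €11,625.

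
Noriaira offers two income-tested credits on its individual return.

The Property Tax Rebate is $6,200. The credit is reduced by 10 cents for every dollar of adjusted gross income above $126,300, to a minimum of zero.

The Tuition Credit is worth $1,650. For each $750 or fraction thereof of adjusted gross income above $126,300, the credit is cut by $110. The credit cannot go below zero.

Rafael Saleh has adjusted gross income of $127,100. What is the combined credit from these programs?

Property Tax Rebate: 10% of the $800 excess over $126,300 is $80; credit = $6,200 − $80 = $6,120.
Tuition Credit: income exceeds $126,300 by $800, which is 2 full-or-partial $750 increments; reduction = 2 × $110 = $220, leaving $1,430.
Total: $6,120 + $1,430 = $7,550.

$7,550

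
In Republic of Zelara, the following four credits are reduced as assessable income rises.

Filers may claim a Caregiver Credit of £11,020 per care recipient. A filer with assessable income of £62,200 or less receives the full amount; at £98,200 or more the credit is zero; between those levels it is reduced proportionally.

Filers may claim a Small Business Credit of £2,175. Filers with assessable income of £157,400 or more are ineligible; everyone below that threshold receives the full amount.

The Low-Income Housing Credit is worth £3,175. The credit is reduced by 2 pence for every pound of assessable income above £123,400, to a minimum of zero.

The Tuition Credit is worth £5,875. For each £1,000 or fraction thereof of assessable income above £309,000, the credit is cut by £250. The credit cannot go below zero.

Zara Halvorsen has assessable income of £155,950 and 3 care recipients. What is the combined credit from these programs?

Caregiver Credit: base = 3 × £11,020 = £33,060. £155,950 is at or above £98,200, so the credit is £0.
Small Business Credit: £155,950 is below the £157,400 cutoff, so the full £2,175 applies.
Low-Income Housing Credit: 2% of the £32,550 excess over £123,400 is £651; credit = £3,175 − £651 = £2,524.
Tuition Credit: £155,950 is at or below the £309,000 threshold, so the full £5,875 applies.
Total: £0 + £2,175 + £2,524 + £5,875 = £10,574.

£10,574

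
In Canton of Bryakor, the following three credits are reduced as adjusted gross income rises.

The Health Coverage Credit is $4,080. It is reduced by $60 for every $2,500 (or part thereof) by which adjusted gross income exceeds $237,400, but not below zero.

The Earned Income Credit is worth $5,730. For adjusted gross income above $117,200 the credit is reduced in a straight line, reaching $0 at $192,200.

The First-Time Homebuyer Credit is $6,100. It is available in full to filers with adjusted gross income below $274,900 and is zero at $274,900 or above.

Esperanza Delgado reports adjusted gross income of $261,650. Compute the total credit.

$9,580

Health Coverage Credit: income exceeds $237,400 by $24,250, which is 10 full-or-partial $2,500 increments; reduction = 10 × $60 = $600, leaving $3,480.
Earned Income Credit: $261,650 is at or above $192,200, so the credit is $0.
First-Time Homebuyer Credit: $261,650 is below the $274,900 cutoff, so the full $6,100 applies.
Total: $3,480 + $0 + $6,100 = $9,580.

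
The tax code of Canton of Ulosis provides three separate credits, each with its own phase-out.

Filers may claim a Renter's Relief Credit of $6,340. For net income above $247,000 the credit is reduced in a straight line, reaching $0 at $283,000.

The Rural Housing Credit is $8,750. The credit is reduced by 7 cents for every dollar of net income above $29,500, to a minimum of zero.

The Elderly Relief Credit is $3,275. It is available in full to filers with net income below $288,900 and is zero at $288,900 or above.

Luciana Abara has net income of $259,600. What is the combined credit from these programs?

Renter's Relief Credit: $259,600 is $12,600 into a $36,000 phase-out range, leaving 23,400/36,000 of the credit: $6,340 × 23,400/36,000 = $4,121.
Rural Housing Credit: 7% of the $230,100 excess over $29,500 is $16,107 ≥ base, so the credit is $0.
Elderly Relief Credit: $259,600 is below the $288,900 cutoff, so the full $3,275 applies.
Total: $4,121 + $0 + $3,275 = $7,396.

$7,396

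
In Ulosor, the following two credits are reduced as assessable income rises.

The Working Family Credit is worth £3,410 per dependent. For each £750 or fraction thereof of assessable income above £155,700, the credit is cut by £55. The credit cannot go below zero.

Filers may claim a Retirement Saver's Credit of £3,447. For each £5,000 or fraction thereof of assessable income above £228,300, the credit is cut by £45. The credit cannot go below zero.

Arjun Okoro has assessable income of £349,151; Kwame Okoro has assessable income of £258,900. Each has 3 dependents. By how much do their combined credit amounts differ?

£3,450

Arjun (£349,151): Working Family Credit: base = 3 × £3,410 = £10,230. income exceeds £155,700 by £193,451 → 258 increments × £55 = £14,190 ≥ base, so the credit is £0. Retirement Saver's Credit: income exceeds £228,300 by £120,851, which is 25 full-or-partial £5,000 increments; reduction = 25 × £45 = £1,125, leaving £2,322. total £0 + £2,322 = £2,322
Kwame (£258,900): Working Family Credit: base = 3 × £3,410 = £10,230. income exceeds £155,700 by £103,200, which is 138 full-or-partial £750 increments; reduction = 138 × £55 = £7,590, leaving £2,640. Retirement Saver's Credit: income exceeds £228,300 by £30,600, which is 7 full-or-partial £5,000 increments; reduction = 7 × £45 = £315, leaving £3,132. total £2,640 + £3,132 = £5,772
Difference: |£2,322 − £5,772| = £3,450.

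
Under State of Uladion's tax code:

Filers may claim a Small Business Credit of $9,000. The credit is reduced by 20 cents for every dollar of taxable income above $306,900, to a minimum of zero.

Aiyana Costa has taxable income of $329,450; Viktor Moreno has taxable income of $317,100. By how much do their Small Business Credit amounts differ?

$2,470

Aiyana ($329,450): Small Business Credit: 20% of the $22,550 excess over $306,900 is $4,510; credit = $9,000 − $4,510 = $4,490.
Viktor ($317,100): Small Business Credit: 20% of the $10,200 excess over $306,900 is $2,040; credit = $9,000 − $2,040 = $6,960.
Difference: |$4,490 − $6,960| = $2,470.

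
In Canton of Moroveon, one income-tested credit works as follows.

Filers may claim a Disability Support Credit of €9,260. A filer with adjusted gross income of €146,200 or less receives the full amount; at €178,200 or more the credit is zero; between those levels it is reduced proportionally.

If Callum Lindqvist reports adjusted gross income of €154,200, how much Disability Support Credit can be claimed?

€6,945

Disability Support Credit: €154,200 is €8,000 into a €32,000 phase-out range, leaving 24,000/32,000 of the credit: €9,260 × 24,000/32,000 = €6,945.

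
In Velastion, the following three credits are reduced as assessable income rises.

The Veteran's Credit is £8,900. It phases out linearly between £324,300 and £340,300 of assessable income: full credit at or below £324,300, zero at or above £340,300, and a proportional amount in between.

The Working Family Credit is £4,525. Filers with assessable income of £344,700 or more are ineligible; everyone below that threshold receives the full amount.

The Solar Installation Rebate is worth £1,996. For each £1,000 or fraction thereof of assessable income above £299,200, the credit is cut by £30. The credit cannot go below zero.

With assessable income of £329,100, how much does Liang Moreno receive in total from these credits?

£11,851

Veteran's Credit: £329,100 is £4,800 into a £16,000 phase-out range, leaving 11,200/16,000 of the credit: £8,900 × 11,200/16,000 = £6,230.
Working Family Credit: £329,100 is below the £344,700 cutoff, so the full £4,525 applies.
Solar Installation Rebate: income exceeds £299,200 by £29,900, which is 30 full-or-partial £1,000 increments; reduction = 30 × £30 = £900, leaving £1,096.
Total: £6,230 + £4,525 + £1,096 = £11,851.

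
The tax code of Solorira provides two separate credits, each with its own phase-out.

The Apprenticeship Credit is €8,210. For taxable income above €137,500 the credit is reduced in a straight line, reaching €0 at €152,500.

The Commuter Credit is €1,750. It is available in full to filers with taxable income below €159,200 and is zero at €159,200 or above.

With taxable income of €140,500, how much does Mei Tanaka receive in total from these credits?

Apprenticeship Credit: €140,500 is €3,000 into a €15,000 phase-out range, leaving 12,000/15,000 of the credit: €8,210 × 12,000/15,000 = €6,568.
Commuter Credit: €140,500 is below the €159,200 cutoff, so the full €1,750 applies.
Total: €6,568 + €1,750 = €8,318.

€8,318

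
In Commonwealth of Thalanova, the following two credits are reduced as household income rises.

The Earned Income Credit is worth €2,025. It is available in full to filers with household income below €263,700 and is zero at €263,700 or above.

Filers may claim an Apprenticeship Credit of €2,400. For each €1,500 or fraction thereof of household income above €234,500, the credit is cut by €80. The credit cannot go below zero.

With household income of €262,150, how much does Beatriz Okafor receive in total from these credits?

€2,905

Earned Income Credit: €262,150 is below the €263,700 cutoff, so the full €2,025 applies.
Apprenticeship Credit: income exceeds €234,500 by €27,650, which is 19 full-or-partial €1,500 increments; reduction = 19 × €80 = €1,520, leaving €880.
Total: €2,025 + €880 = €2,905.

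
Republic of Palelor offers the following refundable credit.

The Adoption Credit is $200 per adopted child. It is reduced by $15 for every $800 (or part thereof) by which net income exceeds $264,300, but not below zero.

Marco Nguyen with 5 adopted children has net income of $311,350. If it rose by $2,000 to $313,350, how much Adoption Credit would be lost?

$45

At $311,350 — base = 5 × $200 = $1,000. income exceeds $264,300 by $47,050, which is 59 full-or-partial $800 increments; reduction = 59 × $15 = $885, leaving $115.
At $313,350 — base = 5 × $200 = $1,000. income exceeds $264,300 by $49,050, which is 62 full-or-partial $800 increments; reduction = 62 × $15 = $930, leaving $70.
Lost: $115 − $70 = $45.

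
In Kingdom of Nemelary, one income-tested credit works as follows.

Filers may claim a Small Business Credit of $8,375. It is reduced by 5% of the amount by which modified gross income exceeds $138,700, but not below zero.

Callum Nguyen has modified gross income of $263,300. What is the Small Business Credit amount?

Small Business Credit: 5% of the $124,600 excess over $138,700 is $6,230; credit = $8,375 − $6,230 = $2,145.

$2,145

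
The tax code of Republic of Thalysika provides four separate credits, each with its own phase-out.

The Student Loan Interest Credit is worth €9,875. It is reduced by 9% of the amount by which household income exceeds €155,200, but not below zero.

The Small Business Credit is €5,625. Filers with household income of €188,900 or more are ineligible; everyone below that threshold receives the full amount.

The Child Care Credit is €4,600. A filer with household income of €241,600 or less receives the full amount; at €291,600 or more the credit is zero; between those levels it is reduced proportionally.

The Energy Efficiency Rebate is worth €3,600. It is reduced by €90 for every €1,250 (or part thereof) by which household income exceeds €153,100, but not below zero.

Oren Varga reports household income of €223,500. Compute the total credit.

Student Loan Interest Credit: 9% of the €68,300 excess over €155,200 is €6,147; credit = €9,875 − €6,147 = €3,728.
Small Business Credit: €223,500 meets or exceeds the €188,900 cutoff, so the credit is €0.
Child Care Credit: €223,500 is at or below the €241,600 threshold, so the full €4,600 applies.
Energy Efficiency Rebate: income exceeds €153,100 by €70,400 → 57 increments × €90 = €5,130 ≥ base, so the credit is €0.
Total: €3,728 + €0 + €4,600 + €0 = €8,328.

€8,328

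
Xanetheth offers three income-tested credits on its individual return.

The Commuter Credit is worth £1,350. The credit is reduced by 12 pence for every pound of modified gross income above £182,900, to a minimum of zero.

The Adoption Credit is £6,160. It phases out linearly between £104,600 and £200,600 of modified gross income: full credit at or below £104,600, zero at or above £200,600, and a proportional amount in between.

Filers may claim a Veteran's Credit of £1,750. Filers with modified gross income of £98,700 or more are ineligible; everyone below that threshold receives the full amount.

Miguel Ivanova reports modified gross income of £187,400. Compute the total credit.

Commuter Credit: 12% of the £4,500 excess over £182,900 is £540; credit = £1,350 − £540 = £810.
Adoption Credit: £187,400 is £82,800 into a £96,000 phase-out range, leaving 13,200/96,000 of the credit: £6,160 × 13,200/96,000 = £847.
Veteran's Credit: £187,400 meets or exceeds the £98,700 cutoff, so the credit is £0.
Total: £810 + £847 + £0 = £1,657.

£1,657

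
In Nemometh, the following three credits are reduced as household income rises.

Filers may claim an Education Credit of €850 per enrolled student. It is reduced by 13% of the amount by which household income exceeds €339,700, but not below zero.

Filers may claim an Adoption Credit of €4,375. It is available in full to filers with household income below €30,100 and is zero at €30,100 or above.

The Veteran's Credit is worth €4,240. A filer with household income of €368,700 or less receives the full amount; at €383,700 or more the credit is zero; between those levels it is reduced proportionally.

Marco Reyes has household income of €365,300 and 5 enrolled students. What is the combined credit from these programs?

€5,162

Education Credit: base = 5 × €850 = €4,250. 13% of the €25,600 excess over €339,700 is €3,328; credit = €4,250 − €3,328 = €922.
Adoption Credit: €365,300 meets or exceeds the €30,100 cutoff, so the credit is €0.
Veteran's Credit: €365,300 is at or below the €368,700 threshold, so the full €4,240 applies.
Total: €922 + €0 + €4,240 = €5,162.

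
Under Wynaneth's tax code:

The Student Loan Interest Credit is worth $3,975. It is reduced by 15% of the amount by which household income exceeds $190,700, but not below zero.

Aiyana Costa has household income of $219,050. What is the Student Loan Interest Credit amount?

Student Loan Interest Credit: 15% of the $28,350 excess over $190,700 is $4,252.50 ≥ base, so the credit is $0.

$0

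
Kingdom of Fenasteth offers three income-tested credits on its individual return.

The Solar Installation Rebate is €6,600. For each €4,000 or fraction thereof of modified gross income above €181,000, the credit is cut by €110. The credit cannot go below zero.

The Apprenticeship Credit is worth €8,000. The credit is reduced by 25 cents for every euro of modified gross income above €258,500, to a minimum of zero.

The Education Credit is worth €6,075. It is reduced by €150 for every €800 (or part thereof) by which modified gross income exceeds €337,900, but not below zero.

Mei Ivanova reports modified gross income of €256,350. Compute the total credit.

€18,585

Solar Installation Rebate: income exceeds €181,000 by €75,350, which is 19 full-or-partial €4,000 increments; reduction = 19 × €110 = €2,090, leaving €4,510.
Apprenticeship Credit: €256,350 is at or below the €258,500 threshold, so the full €8,000 applies.
Education Credit: €256,350 is at or below the €337,900 threshold, so the full €6,075 applies.
Total: €4,510 + €8,000 + €6,075 = €18,585.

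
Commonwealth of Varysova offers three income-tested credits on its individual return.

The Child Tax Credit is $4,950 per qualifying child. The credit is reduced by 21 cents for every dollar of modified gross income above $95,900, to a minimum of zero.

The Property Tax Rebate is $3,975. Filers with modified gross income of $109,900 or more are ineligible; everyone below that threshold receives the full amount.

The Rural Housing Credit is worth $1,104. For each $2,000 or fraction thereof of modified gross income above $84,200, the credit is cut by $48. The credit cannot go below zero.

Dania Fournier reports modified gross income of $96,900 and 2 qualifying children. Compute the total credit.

$14,433

Child Tax Credit: base = 2 × $4,950 = $9,900. 21% of the $1,000 excess over $95,900 is $210; credit = $9,900 − $210 = $9,690.
Property Tax Rebate: $96,900 is below the $109,900 cutoff, so the full $3,975 applies.
Rural Housing Credit: income exceeds $84,200 by $12,700, which is 7 full-or-partial $2,000 increments; reduction = 7 × $48 = $336, leaving $768.
Total: $9,690 + $3,975 + $768 = $14,433.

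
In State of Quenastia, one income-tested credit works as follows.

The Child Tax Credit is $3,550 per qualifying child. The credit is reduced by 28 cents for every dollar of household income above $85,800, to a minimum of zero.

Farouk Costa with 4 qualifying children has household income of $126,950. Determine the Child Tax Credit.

$2,678

Child Tax Credit: base = 4 × $3,550 = $14,200. 28% of the $41,150 excess over $85,800 is $11,522; credit = $14,200 − $11,522 = $2,678.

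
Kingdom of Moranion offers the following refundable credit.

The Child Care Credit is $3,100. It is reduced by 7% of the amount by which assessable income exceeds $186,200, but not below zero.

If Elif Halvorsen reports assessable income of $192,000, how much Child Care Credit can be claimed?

Child Care Credit: 7% of the $5,800 excess over $186,200 is $406; credit = $3,100 − $406 = $2,694.

$2,694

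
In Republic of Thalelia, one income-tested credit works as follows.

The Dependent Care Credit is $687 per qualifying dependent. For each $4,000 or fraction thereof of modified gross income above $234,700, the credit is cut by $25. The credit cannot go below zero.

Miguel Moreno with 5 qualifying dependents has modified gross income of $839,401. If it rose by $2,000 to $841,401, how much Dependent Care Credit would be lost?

$0

At $839,401 — base = 5 × $687 = $3,435. income exceeds $234,700 by $604,701 → 152 increments × $25 = $3,800 ≥ base, so the credit is $0.
At $841,401 — base = 5 × $687 = $3,435. income exceeds $234,700 by $606,701 → 152 increments × $25 = $3,800 ≥ base, so the credit is $0.
Lost: $0 − $0 = $0.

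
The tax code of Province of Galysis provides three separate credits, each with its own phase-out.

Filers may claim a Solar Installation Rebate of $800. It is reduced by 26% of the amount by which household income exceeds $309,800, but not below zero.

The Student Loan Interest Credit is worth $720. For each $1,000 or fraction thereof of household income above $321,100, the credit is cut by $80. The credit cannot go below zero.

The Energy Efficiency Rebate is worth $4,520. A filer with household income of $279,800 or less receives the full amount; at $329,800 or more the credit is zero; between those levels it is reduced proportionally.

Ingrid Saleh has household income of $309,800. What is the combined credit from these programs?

Solar Installation Rebate: $309,800 is at or below the $309,800 threshold, so the full $800 applies.
Student Loan Interest Credit: $309,800 is at or below the $321,100 threshold, so the full $720 applies.
Energy Efficiency Rebate: $309,800 is $30,000 into a $50,000 phase-out range, leaving 20,000/50,000 of the credit: $4,520 × 20,000/50,000 = $1,808.
Total: $800 + $720 + $1,808 = $3,328.

$3,328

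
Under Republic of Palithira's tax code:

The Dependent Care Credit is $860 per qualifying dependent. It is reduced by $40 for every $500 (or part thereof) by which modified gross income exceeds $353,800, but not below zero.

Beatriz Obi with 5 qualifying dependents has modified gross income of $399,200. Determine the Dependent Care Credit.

Dependent Care Credit: base = 5 × $860 = $4,300. income exceeds $353,800 by $45,400, which is 91 full-or-partial $500 increments; reduction = 91 × $40 = $3,640, leaving $660.

$660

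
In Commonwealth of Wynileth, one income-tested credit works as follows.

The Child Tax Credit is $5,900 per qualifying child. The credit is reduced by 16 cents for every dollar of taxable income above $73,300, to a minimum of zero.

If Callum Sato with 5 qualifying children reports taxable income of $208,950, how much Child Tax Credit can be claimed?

$7,796

Child Tax Credit: base = 5 × $5,900 = $29,500. 16% of the $135,650 excess over $73,300 is $21,704; credit = $29,500 − $21,704 = $7,796.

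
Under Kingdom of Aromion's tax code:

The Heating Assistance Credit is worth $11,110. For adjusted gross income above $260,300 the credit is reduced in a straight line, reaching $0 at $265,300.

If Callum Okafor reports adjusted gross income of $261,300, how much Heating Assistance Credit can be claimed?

$8,888

Heating Assistance Credit: $261,300 is $1,000 into a $5,000 phase-out range, leaving 4,000/5,000 of the credit: $11,110 × 4,000/5,000 = $8,888.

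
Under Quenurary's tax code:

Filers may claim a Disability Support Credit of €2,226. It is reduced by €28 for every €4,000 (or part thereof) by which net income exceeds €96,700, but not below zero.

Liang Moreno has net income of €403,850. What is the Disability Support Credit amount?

€70

Disability Support Credit: income exceeds €96,700 by €307,150, which is 77 full-or-partial €4,000 increments; reduction = 77 × €28 = €2,156, leaving €70.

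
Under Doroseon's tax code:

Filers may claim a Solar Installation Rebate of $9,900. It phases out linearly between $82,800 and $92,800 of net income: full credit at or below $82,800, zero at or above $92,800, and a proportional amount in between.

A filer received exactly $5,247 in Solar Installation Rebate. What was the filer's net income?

$5,247 is 5,247/9,900 of the full $9,900, so 4,653/9,900 of the $10,000 range has been used: income = $82,800 + $10,000 × 4,653/9,900 = $87,500.

$87,500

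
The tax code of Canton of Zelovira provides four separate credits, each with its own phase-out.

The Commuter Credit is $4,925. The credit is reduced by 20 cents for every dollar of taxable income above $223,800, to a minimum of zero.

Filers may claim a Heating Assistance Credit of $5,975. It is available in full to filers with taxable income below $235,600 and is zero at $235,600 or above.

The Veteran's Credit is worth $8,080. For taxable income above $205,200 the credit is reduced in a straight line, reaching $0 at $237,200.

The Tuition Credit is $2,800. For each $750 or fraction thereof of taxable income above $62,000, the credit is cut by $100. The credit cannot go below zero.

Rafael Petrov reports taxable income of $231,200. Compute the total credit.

$10,935

Commuter Credit: 20% of the $7,400 excess over $223,800 is $1,480; credit = $4,925 − $1,480 = $3,445.
Heating Assistance Credit: $231,200 is below the $235,600 cutoff, so the full $5,975 applies.
Veteran's Credit: $231,200 is $26,000 into a $32,000 phase-out range, leaving 6,000/32,000 of the credit: $8,080 × 6,000/32,000 = $1,515.
Tuition Credit: income exceeds $62,000 by $169,200 → 226 increments × $100 = $22,600 ≥ base, so the credit is $0.
Total: $3,445 + $5,975 + $1,515 + $0 = $10,935.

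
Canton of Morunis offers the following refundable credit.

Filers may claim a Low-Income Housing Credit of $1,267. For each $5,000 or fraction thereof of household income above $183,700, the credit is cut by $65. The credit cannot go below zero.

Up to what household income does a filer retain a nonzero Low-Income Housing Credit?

After 19 increments the reduction is 19 × $65 = $1,235, leaving $32; one more increment wipes it out. Increment 19 ends at excess 19 × $5,000 = $95,000, so the highest qualifying income is $183,700 + $95,000 = $278,700.

$278,700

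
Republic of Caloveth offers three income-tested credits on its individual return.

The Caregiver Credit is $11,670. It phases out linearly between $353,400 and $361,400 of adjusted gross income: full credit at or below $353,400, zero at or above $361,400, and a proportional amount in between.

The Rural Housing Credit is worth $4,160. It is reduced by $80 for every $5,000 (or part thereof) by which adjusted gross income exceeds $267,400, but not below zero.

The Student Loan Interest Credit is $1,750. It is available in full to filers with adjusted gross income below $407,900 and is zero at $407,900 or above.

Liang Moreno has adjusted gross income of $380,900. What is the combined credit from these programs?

$4,070

Caregiver Credit: $380,900 is at or above $361,400, so the credit is $0.
Rural Housing Credit: income exceeds $267,400 by $113,500, which is 23 full-or-partial $5,000 increments; reduction = 23 × $80 = $1,840, leaving $2,320.
Student Loan Interest Credit: $380,900 is below the $407,900 cutoff, so the full $1,750 applies.
Total: $0 + $2,320 + $1,750 = $4,070.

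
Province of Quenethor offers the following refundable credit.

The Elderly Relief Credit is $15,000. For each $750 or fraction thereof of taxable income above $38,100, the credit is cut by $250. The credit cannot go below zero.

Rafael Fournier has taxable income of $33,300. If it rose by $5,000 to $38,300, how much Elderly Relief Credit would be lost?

$250

At $33,300 — $33,300 is at or below the $38,100 threshold, so the full $15,000 applies.
At $38,300 — income exceeds $38,100 by $200, which is 1 full-or-partial $750 increment; reduction = 1 × $250 = $250, leaving $14,750.
Lost: $15,000 − $14,750 = $250.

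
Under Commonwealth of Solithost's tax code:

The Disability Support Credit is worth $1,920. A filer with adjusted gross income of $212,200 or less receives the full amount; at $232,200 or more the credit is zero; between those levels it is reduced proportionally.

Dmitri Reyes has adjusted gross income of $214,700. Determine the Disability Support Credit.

$1,680

Disability Support Credit: $214,700 is $2,500 into a $20,000 phase-out range, leaving 17,500/20,000 of the credit: $1,920 × 17,500/20,000 = $1,680.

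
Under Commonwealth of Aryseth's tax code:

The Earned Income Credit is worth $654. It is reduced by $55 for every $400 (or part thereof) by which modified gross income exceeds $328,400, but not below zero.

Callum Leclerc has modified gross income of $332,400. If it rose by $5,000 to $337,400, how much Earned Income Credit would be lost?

At $332,400 — income exceeds $328,400 by $4,000, which is 10 full-or-partial $400 increments; reduction = 10 × $55 = $550, leaving $104.
At $337,400 — income exceeds $328,400 by $9,000 → 23 increments × $55 = $1,265 ≥ base, so the credit is $0.
Lost: $104 − $0 = $104.

$104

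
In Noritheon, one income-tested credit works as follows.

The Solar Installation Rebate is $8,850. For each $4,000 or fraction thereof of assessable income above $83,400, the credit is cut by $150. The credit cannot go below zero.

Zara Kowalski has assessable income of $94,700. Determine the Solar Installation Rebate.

$8,400

Solar Installation Rebate: income exceeds $83,400 by $11,300, which is 3 full-or-partial $4,000 increments; reduction = 3 × $150 = $450, leaving $8,400.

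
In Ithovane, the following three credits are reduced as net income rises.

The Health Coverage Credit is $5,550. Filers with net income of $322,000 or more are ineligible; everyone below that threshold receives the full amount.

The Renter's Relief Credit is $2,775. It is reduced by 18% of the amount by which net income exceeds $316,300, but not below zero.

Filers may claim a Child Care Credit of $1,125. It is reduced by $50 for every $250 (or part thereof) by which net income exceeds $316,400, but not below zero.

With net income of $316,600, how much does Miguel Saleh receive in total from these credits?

$9,346

Health Coverage Credit: $316,600 is below the $322,000 cutoff, so the full $5,550 applies.
Renter's Relief Credit: 18% of the $300 excess over $316,300 is $54; credit = $2,775 − $54 = $2,721.
Child Care Credit: income exceeds $316,400 by $200, which is 1 full-or-partial $250 increment; reduction = 1 × $50 = $50, leaving $1,075.
Total: $5,550 + $2,721 + $1,075 = $9,346.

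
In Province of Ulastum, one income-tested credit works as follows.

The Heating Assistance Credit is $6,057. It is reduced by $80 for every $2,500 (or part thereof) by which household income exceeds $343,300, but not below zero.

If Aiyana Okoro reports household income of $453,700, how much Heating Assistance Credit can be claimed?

$2,457

Heating Assistance Credit: income exceeds $343,300 by $110,400, which is 45 full-or-partial $2,500 increments; reduction = 45 × $80 = $3,600, leaving $2,457.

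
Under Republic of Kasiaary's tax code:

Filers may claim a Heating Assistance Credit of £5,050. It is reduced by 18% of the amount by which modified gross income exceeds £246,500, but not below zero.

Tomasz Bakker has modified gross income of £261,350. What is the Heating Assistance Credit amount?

£2,377

Heating Assistance Credit: 18% of the £14,850 excess over £246,500 is £2,673; credit = £5,050 − £2,673 = £2,377.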